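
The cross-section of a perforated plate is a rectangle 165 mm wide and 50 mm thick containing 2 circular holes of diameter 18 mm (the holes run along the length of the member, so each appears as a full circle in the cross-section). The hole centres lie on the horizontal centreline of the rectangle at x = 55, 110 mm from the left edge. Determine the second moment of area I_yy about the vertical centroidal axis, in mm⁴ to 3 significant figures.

I_yy ≈ 1.83 × 10⁷ mm⁴

Split into non-overlapping primitives; take the origin at the lower-left of the bounding box.
Plate: 165 × 50, A = 8 250 mm², x = 82.5 mm, Ī = 18 717 188 mm⁴.
Hole 1 (subtracted): ⌀18, A = 254.47 mm², x = 55 mm, Ī = 5 153 mm⁴.
Hole 2 (subtracted): ⌀18, A = 254.47 mm², x = 110 mm, Ī = 5 153 mm⁴.
By symmetry the centroid is at mid-width, x̄ = 82.5 mm.
Transfer each piece to the vertical centroidal axis using Ī + A·d² with d = x − 82.5:
  plate: d = 0 mm → contributes +18 717 188 mm⁴
  hole 1: d = -27.5 mm → contributes −197 595 mm⁴
  hole 2: d = 27.5 mm → contributes −197 595 mm⁴
Total I = 18 321 997 mm⁴.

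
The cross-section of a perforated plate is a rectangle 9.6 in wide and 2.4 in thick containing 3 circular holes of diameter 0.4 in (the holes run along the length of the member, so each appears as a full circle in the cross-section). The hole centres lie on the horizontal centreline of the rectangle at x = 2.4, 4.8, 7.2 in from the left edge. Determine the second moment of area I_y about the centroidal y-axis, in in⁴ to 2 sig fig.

I_y ≈ 180 in⁴

Break the section into simple shapes (no overlaps), measuring from the bottom-left corner of the bounding box.
Plate: 9.6 × 2.4, A = 23.04 in², x = 4.8 in, Ī = 176.9 in⁴.
Hole 1 (subtracted): ⌀0.4, A = 0.1257 in², x = 2.4 in, Ī = 0.001257 in⁴.
Hole 2 (subtracted): ⌀0.4, A = 0.1257 in², x = 4.8 in, Ī = 0.001257 in⁴.
Hole 3 (subtracted): ⌀0.4, A = 0.1257 in², x = 7.2 in, Ī = 0.001257 in⁴.
By symmetry the centroid is at mid-width, x̄ = 4.8 in.
Transfer each piece to the centroidal y-axis using Ī + A·d² with d = x − 4.8:
  plate: d = 0 in → contributes +176.9 in⁴
  hole 1: d = -2.4 in → contributes −0.7251 in⁴
  hole 2: d = 0 in → contributes −0.001257 in⁴
  hole 3: d = 2.4 in → contributes −0.7251 in⁴
Total I = 175.5 in⁴.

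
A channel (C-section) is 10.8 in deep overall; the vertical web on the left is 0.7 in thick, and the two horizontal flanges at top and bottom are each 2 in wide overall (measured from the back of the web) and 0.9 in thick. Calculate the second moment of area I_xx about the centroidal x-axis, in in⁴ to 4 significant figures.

I_xx ≈ 131.0 in⁴

Break the section into simple shapes (no overlaps), measuring from the bottom-left corner of the bounding box.
Web: 0.7 × 10.8, A = 7.56 in², y = 5.4 in, Ī = 73.4832 in⁴.
Top flange (beyond web): 1.3 × 0.9, A = 1.17 in², y = 10.35 in, Ī = 0.078975 in⁴.
Bottom flange (beyond web): 1.3 × 0.9, A = 1.17 in², y = 0.45 in, Ī = 0.078975 in⁴.
By symmetry the centroid is at mid-height, ȳ = 5.4 in.
Transfer each piece to the centroidal x-axis using Ī + A·d² with d = y − 5.4:
  web: d = 0 in → contributes +73.4832 in⁴
  top flange (beyond web): d = 4.95 in → contributes +28.7469 in⁴
  bottom flange (beyond web): d = -4.95 in → contributes +28.7469 in⁴
Total I = 130.977 in⁴.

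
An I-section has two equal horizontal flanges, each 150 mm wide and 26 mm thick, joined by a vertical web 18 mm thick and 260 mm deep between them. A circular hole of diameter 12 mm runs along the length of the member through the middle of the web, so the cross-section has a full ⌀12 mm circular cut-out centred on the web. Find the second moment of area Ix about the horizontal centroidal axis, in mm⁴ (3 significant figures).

Break the section into simple shapes (no overlaps), measuring from the bottom-left corner of the bounding box.
Bottom flange: 150 × 26, A = 3 900 mm², y = 13 mm, Ī = 219 700 mm⁴.
Web: 18 × 260, A = 4 680 mm², y = 156 mm, Ī = 26 364 000 mm⁴.
Top flange: 150 × 26, A = 3 900 mm², y = 299 mm, Ī = 219 700 mm⁴.
Hole (subtracted): ⌀12, A = 113.1 mm², y = 156 mm, Ī = 1017.9 mm⁴.
By symmetry the centroid is at mid-height, ȳ = 156 mm.
Transfer each piece to the horizontal centroidal axis using Ī + A·d² with d = y − 156:
  bottom flange: d = -143 mm → contributes +79 970 800 mm⁴
  web: d = 0 mm → contributes +26 364 000 mm⁴
  top flange: d = 143 mm → contributes +79 970 800 mm⁴
  hole: d = 0 mm → contributes −1017.9 mm⁴
Total I = 186 304 582 mm⁴.

Ix ≈ 1.86 × 10⁸ mm⁴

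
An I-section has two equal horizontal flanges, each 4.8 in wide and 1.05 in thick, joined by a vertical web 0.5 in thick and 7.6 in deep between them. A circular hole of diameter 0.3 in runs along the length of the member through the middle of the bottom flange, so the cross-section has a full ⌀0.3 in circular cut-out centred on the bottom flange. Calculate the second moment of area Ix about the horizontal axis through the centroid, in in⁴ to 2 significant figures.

Ix ≈ 210 in⁴

Treat the section as a set of non-overlapping primitives; coordinates are from the bounding-box lower-left.
Bottom flange: 4.8 × 1.05, A = 5.04 in², y = 0.525 in, Ī = 0.4631 in⁴.
Web: 0.5 × 7.6, A = 3.8 in², y = 4.85 in, Ī = 18.29 in⁴.
Top flange: 4.8 × 1.05, A = 5.04 in², y = 9.175 in, Ī = 0.4631 in⁴.
Hole (subtracted): ⌀0.3, A = 0.07069 in², y = 0.525 in, Ī = 0.0003976 in⁴.
Centroid: ȳ = ΣA·y / ΣA = 4.872 in.
Transfer each piece to the horizontal axis through the centroid using Ī + A·d² with d = y − 4.872:
  bottom flange: d = -4.347 in → contributes +95.71 in⁴
  web: d = -0.02214 in → contributes +18.29 in⁴
  top flange: d = 4.303 in → contributes +93.78 in⁴
  hole: d = -4.347 in → contributes −1.336 in⁴
Total I = 206.4 in⁴.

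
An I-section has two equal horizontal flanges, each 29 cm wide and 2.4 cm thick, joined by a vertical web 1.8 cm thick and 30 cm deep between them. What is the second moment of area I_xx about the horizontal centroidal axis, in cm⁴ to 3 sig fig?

I_xx ≈ 4.06 × 10⁴ cm⁴

Treat the section as a set of non-overlapping primitives; coordinates are from the bounding-box lower-left.
Bottom flange: 29 × 2.4, A = 69.6 cm², y = 1.2 cm, Ī = 33.408 cm⁴.
Web: 1.8 × 30, A = 54 cm², y = 17.4 cm, Ī = 4 050 cm⁴.
Top flange: 29 × 2.4, A = 69.6 cm², y = 33.6 cm, Ī = 33.408 cm⁴.
By symmetry the centroid is at mid-height, ȳ = 17.4 cm.
Transfer each piece to the horizontal centroidal axis using Ī + A·d² with d = y − 17.4:
  bottom flange: d = -16.2 cm → contributes +18 299 cm⁴
  web: d = 0 cm → contributes +4 050 cm⁴
  top flange: d = 16.2 cm → contributes +18 299 cm⁴
Total I = 40 648 cm⁴.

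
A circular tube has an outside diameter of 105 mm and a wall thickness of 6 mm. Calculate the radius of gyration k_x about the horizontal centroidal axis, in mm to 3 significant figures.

k_x ≈ 35.1 mm

Split into non-overlapping primitives; take the origin at the lower-left of the bounding box.
Outer circle: ⌀105, A = 8 659 mm², y = 52.5 mm, Ī = 5 966 602 mm⁴.
Bore (subtracted): ⌀93, A = 6792.9 mm², y = 52.5 mm, Ī = 3 671 992 mm⁴.
By symmetry the centroid is at mid-height, ȳ = 52.5 mm.
All pieces are centred on the horizontal centroidal axis, so I = ΣĪ (holes subtracted) = 2 294 611 mm⁴.
Radius of gyration: k = √(I/A) = √(2 294 611 / 1866.1) = 35.066 mm.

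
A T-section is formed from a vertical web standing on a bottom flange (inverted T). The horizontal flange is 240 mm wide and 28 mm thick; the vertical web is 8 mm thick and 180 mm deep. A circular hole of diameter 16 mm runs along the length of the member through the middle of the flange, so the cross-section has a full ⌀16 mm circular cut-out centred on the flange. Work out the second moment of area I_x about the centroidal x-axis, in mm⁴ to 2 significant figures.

Break the section into simple shapes (no overlaps), measuring from the bottom-left corner of the bounding box.
Flange: 240 × 28, A = 6 720 mm², y = 14 mm, Ī = 439 040 mm⁴.
Web: 8 × 180, A = 1 440 mm², y = 118 mm, Ī = 3 888 000 mm⁴.
Hole (subtracted): ⌀16, A = 201.1 mm², y = 14 mm, Ī = 3 217 mm⁴.
Centroid: ȳ = ΣA·y / ΣA = 32.82 mm.
Transfer each piece to the centroidal x-axis using Ī + A·d² with d = y − 32.82:
  flange: d = -18.82 mm → contributes +2 818 348 mm⁴
  web: d = 85.18 mm → contributes +14 336 950 mm⁴
  hole: d = -18.82 mm → contributes −74 406 mm⁴
Total I = 17 080 892 mm⁴.

I_x ≈ 1.7 × 10⁷ mm⁴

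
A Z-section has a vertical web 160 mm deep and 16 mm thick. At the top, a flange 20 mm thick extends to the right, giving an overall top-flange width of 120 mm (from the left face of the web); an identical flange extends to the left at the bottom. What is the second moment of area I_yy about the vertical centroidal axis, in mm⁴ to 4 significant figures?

I_yy ≈ 1.878 × 10⁷ mm⁴

Break the section into simple shapes (no overlaps), measuring from the bottom-left corner of the bounding box.
Web: 16 × 160, A = 2 560 mm², x = 112 mm, Ī = 54613.3 mm⁴.
Top flange (beyond web): 104 × 20, A = 2 080 mm², x = 172 mm, Ī = 1 874 773 mm⁴.
Bottom flange (beyond web): 104 × 20, A = 2 080 mm², x = 52 mm, Ī = 1 874 773 mm⁴.
Centroid: x̄ = ΣA·x / ΣA = 112 mm.
Transfer each piece to the vertical centroidal axis using Ī + A·d² with d = x − 112:
  web: d = 0 mm → contributes +54613.3 mm⁴
  top flange (beyond web): d = 60 mm → contributes +9 362 773 mm⁴
  bottom flange (beyond web): d = -60 mm → contributes +9 362 773 mm⁴
Total I = 18 780 160 mm⁴.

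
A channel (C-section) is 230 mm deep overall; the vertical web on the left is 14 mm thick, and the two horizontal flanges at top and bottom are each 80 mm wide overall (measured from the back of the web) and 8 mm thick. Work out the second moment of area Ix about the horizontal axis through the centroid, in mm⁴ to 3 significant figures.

Break the section into simple shapes (no overlaps), measuring from the bottom-left corner of the bounding box.
Web: 14 × 230, A = 3 220 mm², y = 115 mm, Ī = 14 194 833 mm⁴.
Top flange (beyond web): 66 × 8, A = 528 mm², y = 226 mm, Ī = 2 816 mm⁴.
Bottom flange (beyond web): 66 × 8, A = 528 mm², y = 4 mm, Ī = 2 816 mm⁴.
By symmetry the centroid is at mid-height, ȳ = 115 mm.
Transfer each piece to the horizontal axis through the centroid using Ī + A·d² with d = y − 115:
  web: d = 0 mm → contributes +14 194 833 mm⁴
  top flange (beyond web): d = 111 mm → contributes +6 508 304 mm⁴
  bottom flange (beyond web): d = -111 mm → contributes +6 508 304 mm⁴
Total I = 27 211 441 mm⁴.

Ix ≈ 2.72 × 10⁷ mm⁴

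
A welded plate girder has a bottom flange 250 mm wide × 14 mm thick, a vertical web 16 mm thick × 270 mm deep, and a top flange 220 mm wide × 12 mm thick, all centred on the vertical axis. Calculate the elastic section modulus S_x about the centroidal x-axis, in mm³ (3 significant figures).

Break the section into simple shapes (no overlaps), measuring from the bottom-left corner of the bounding box.
Bottom plate: 250 × 14, A = 3 500 mm², y = 7 mm, Ī = 57 167 mm⁴.
Web plate: 16 × 270, A = 4 320 mm², y = 149 mm, Ī = 26 244 000 mm⁴.
Top plate: 220 × 12, A = 2 640 mm², y = 290 mm, Ī = 31 680 mm⁴.
Centroid: ȳ = ΣA·y / ΣA = 137.07 mm.
Transfer each piece to the centroidal x-axis using Ī + A·d² with d = y − 137.07:
  bottom plate: d = -130.07 mm → contributes +59 273 304 mm⁴
  web plate: d = 11.927 mm → contributes +26 858 570 mm⁴
  top plate: d = 152.93 mm → contributes +61 772 758 mm⁴
Total I = 147 904 631 mm⁴.
Extreme fibre distance c = 158.93 mm; S = I/c = 930 643 mm³.

S_x ≈ 9.31 × 10⁵ mm³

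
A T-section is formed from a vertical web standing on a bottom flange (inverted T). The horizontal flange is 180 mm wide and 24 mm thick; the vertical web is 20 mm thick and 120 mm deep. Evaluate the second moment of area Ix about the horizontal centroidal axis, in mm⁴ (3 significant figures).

Treat the section as a set of non-overlapping primitives; coordinates are from the bounding-box lower-left.
Flange: 180 × 24, A = 4 320 mm², y = 12 mm, Ī = 207 360 mm⁴.
Web: 20 × 120, A = 2 400 mm², y = 84 mm, Ī = 2 880 000 mm⁴.
Centroid: ȳ = ΣA·y / ΣA = 37.714 mm.
Transfer each piece to the horizontal centroidal axis using Ī + A·d² with d = y − 37.714:
  flange: d = -25.714 mm → contributes +3 063 850 mm⁴
  web: d = 46.286 mm → contributes +8 021 682 mm⁴
Total I = 11 085 531 mm⁴.

Ix ≈ 1.11 × 10⁷ mm⁴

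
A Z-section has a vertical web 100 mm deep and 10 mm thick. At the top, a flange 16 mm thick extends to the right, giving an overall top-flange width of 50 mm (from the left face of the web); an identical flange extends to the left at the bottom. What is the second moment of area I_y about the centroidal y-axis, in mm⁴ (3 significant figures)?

Split into non-overlapping primitives; take the origin at the lower-left of the bounding box.
Web: 10 × 100, A = 1 000 mm², x = 45 mm, Ī = 8333.3 mm⁴.
Top flange (beyond web): 40 × 16, A = 640 mm², x = 70 mm, Ī = 85 333 mm⁴.
Bottom flange (beyond web): 40 × 16, A = 640 mm², x = 20 mm, Ī = 85 333 mm⁴.
Centroid: x̄ = ΣA·x / ΣA = 45 mm.
Transfer each piece to the centroidal y-axis using Ī + A·d² with d = x − 45:
  web: d = 0 mm → contributes +8333.3 mm⁴
  top flange (beyond web): d = 25 mm → contributes +485 333 mm⁴
  bottom flange (beyond web): d = -25 mm → contributes +485 333 mm⁴
Total I = 979 000 mm⁴.

I_y ≈ 9.79 × 10⁵ mm⁴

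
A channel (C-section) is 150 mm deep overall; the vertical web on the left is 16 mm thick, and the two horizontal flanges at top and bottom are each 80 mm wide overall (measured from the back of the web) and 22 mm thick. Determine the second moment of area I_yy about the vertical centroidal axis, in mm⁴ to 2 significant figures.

Treat the section as a set of non-overlapping primitives; coordinates are from the bounding-box lower-left.
Web: 16 × 150, A = 2 400 mm², x = 8 mm, Ī = 51 200 mm⁴.
Top flange (beyond web): 64 × 22, A = 1 408 mm², x = 48 mm, Ī = 480 597 mm⁴.
Bottom flange (beyond web): 64 × 22, A = 1 408 mm², x = 48 mm, Ī = 480 597 mm⁴.
Centroid: x̄ = ΣA·x / ΣA = 29.6 mm.
Transfer each piece to the vertical centroidal axis using Ī + A·d² with d = x − 29.6:
  web: d = -21.6 mm → contributes +1 170 435 mm⁴
  top flange (beyond web): d = 18.4 mm → contributes +957 544 mm⁴
  bottom flange (beyond web): d = 18.4 mm → contributes +957 544 mm⁴
Total I = 3 085 524 mm⁴.

I_yy ≈ 3.1 × 10⁶ mm⁴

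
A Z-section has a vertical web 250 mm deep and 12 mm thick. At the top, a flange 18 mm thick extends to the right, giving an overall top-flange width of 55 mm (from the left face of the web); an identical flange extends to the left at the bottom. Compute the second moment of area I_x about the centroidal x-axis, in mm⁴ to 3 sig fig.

I_x ≈ 3.65 × 10⁷ mm⁴

Split into non-overlapping primitives; take the origin at the lower-left of the bounding box.
Web: 12 × 250, A = 3 000 mm², y = 125 mm, Ī = 15 625 000 mm⁴.
Top flange (beyond web): 43 × 18, A = 774 mm², y = 241 mm, Ī = 20 898 mm⁴.
Bottom flange (beyond web): 43 × 18, A = 774 mm², y = 9 mm, Ī = 20 898 mm⁴.
Centroid: ȳ = ΣA·y / ΣA = 125 mm.
Transfer each piece to the centroidal x-axis using Ī + A·d² with d = y − 125:
  web: d = 0 mm → contributes +15 625 000 mm⁴
  top flange (beyond web): d = 116 mm → contributes +10 435 842 mm⁴
  bottom flange (beyond web): d = -116 mm → contributes +10 435 842 mm⁴
Total I = 36 496 684 mm⁴.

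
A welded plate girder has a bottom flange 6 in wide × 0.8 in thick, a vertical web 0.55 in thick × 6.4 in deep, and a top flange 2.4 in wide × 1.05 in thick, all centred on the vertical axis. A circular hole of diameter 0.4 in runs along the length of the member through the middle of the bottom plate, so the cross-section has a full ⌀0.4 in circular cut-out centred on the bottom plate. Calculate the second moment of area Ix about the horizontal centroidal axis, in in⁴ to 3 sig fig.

Ix ≈ 103 in⁴

Treat the section as a set of non-overlapping primitives; coordinates are from the bounding-box lower-left.
Bottom plate: 6 × 0.8, A = 4.8 in², y = 0.4 in, Ī = 0.256 in⁴.
Web plate: 0.55 × 6.4, A = 3.52 in², y = 4 in, Ī = 12.015 in⁴.
Top plate: 2.4 × 1.05, A = 2.52 in², y = 7.725 in, Ī = 0.23153 in⁴.
Hole (subtracted): ⌀0.4, A = 0.12566 in², y = 0.4 in, Ī = 0.0012566 in⁴.
Centroid: ȳ = ΣA·y / ΣA = 3.3055 in.
Transfer each piece to the horizontal centroidal axis using Ī + A·d² with d = y − 3.3055:
  bottom plate: d = -2.9055 in → contributes +40.779 in⁴
  web plate: d = 0.69445 in → contributes +13.713 in⁴
  top plate: d = 4.4195 in → contributes +49.451 in⁴
  hole: d = -2.9055 in → contributes −1.0621 in⁴
Total I = 102.88 in⁴.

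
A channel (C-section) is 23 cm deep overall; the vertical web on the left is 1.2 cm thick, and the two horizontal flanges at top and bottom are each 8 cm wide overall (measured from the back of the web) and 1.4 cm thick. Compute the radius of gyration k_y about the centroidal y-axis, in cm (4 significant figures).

Treat the section as a set of non-overlapping primitives; coordinates are from the bounding-box lower-left.
Web: 1.2 × 23, A = 27.6 cm², x = 0.6 cm, Ī = 3.312 cm⁴.
Top flange (beyond web): 6.8 × 1.4, A = 9.52 cm², x = 4.6 cm, Ī = 36.6837 cm⁴.
Bottom flange (beyond web): 6.8 × 1.4, A = 9.52 cm², x = 4.6 cm, Ī = 36.6837 cm⁴.
Centroid: x̄ = ΣA·x / ΣA = 2.23293 cm.
Transfer each piece to the centroidal y-axis using Ī + A·d² with d = x − 2.23293:
  web: d = -1.63293 cm → contributes +76.9066 cm⁴
  top flange (beyond web): d = 2.36707 cm → contributes +90.0243 cm⁴
  bottom flange (beyond web): d = 2.36707 cm → contributes +90.0243 cm⁴
Total I = 256.955 cm⁴.
Radius of gyration: k = √(I/A) = √(256.955 / 46.64) = 2.3472 cm.

k_y ≈ 2.347 cm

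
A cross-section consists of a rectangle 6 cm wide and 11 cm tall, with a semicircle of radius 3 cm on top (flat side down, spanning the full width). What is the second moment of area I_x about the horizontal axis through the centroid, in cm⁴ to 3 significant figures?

Break the section into simple shapes (no overlaps), measuring from the bottom-left corner of the bounding box.
Rectangular body: 6 × 11, A = 66 cm², y = 5.5 cm, Ī = 665.5 cm⁴.
Semicircular cap: semicircle r = 3, A = 14.137 cm², y = 12.273 cm, Ī = 8.8903 cm⁴.
Centroid: ȳ = ΣA·y / ΣA = 6.6949 cm.
Transfer each piece to the horizontal axis through the centroid using Ī + A·d² with d = y − 6.6949:
  rectangular body: d = -1.1949 cm → contributes +759.73 cm⁴
  semicircular cap: d = 5.5784 cm → contributes +448.81 cm⁴
Total I = 1208.5 cm⁴.

I_x ≈ 1210 cm⁴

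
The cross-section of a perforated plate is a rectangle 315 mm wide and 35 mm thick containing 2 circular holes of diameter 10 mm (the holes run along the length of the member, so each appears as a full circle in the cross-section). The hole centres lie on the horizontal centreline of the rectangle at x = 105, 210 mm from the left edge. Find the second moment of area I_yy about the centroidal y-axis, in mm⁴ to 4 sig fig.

I_yy ≈ 9.073 × 10⁷ mm⁴

Decompose the section into non-overlapping parts with the origin at the bottom-left of its bounding rectangle.
Plate: 315 × 35, A = 11 025 mm², x = 157.5 mm, Ī = 91 162 969 mm⁴.
Hole 1 (subtracted): ⌀10, A = 78.5398 mm², x = 105 mm, Ī = 490.874 mm⁴.
Hole 2 (subtracted): ⌀10, A = 78.5398 mm², x = 210 mm, Ī = 490.874 mm⁴.
By symmetry the centroid is at mid-width, x̄ = 157.5 mm.
Transfer each piece to the centroidal y-axis using Ī + A·d² with d = x − 157.5:
  plate: d = 0 mm → contributes +91 162 969 mm⁴
  hole 1: d = -52.5 mm → contributes −216 966 mm⁴
  hole 2: d = 52.5 mm → contributes −216 966 mm⁴
Total I = 90 729 036 mm⁴.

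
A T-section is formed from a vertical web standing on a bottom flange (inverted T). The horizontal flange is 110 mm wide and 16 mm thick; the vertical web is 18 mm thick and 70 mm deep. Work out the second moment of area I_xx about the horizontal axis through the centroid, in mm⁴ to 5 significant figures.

Break the section into simple shapes (no overlaps), measuring from the bottom-left corner of the bounding box.
Flange: 110 × 16, A = 1 760 mm², y = 8 mm, Ī = 37546.67 mm⁴.
Web: 18 × 70, A = 1 260 mm², y = 51 mm, Ī = 514 500 mm⁴.
Centroid: ȳ = ΣA·y / ΣA = 25.9404 mm.
Transfer each piece to the horizontal axis through the centroid using Ī + A·d² with d = y − 25.9404:
  flange: d = -17.9404 mm → contributes +604016.5 mm⁴
  web: d = 25.0596 mm → contributes +1 305 759 mm⁴
Total I = 1 909 776 mm⁴.

I_xx ≈ 1.9098 × 10⁶ mm⁴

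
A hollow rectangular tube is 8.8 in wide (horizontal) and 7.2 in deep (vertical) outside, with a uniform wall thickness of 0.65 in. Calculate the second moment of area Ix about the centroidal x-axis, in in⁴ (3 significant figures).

Treat the section as a set of non-overlapping primitives; coordinates are from the bounding-box lower-left.
Outer rectangle: 8.8 × 7.2, A = 63.36 in², y = 3.6 in, Ī = 273.72 in⁴.
Inner void (subtracted): 7.5 × 5.9, A = 44.25 in², y = 3.6 in, Ī = 128.36 in⁴.
By symmetry the centroid is at mid-height, ȳ = 3.6 in.
All pieces are centred on the centroidal x-axis, so I = ΣĪ (holes subtracted) = 145.35 in⁴.

Ix ≈ 145 in⁴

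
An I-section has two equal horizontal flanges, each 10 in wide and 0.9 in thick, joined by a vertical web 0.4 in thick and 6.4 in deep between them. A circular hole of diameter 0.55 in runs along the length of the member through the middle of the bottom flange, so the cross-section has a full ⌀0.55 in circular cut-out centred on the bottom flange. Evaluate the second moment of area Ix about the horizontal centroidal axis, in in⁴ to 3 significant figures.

Ix ≈ 247 in⁴

Break the section into simple shapes (no overlaps), measuring from the bottom-left corner of the bounding box.
Bottom flange: 10 × 0.9, A = 9 in², y = 0.45 in, Ī = 0.6075 in⁴.
Web: 0.4 × 6.4, A = 2.56 in², y = 4.1 in, Ī = 8.7381 in⁴.
Top flange: 10 × 0.9, A = 9 in², y = 7.75 in, Ī = 0.6075 in⁴.
Hole (subtracted): ⌀0.55, A = 0.23758 in², y = 0.45 in, Ī = 0.0044918 in⁴.
Centroid: ȳ = ΣA·y / ΣA = 4.1427 in.
Transfer each piece to the horizontal centroidal axis using Ī + A·d² with d = y − 4.1427:
  bottom flange: d = -3.6927 in → contributes +123.33 in⁴
  web: d = -0.042671 in → contributes +8.7428 in⁴
  top flange: d = 3.6073 in → contributes +117.72 in⁴
  hole: d = -3.6927 in → contributes −3.2441 in⁴
Total I = 246.55 in⁴.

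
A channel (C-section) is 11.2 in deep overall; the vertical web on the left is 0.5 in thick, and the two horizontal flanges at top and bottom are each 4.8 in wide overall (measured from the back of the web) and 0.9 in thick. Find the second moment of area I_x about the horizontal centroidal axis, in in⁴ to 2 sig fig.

Split into non-overlapping primitives; take the origin at the lower-left of the bounding box.
Web: 0.5 × 11.2, A = 5.6 in², y = 5.6 in, Ī = 58.54 in⁴.
Top flange (beyond web): 4.3 × 0.9, A = 3.87 in², y = 10.75 in, Ī = 0.2612 in⁴.
Bottom flange (beyond web): 4.3 × 0.9, A = 3.87 in², y = 0.45 in, Ī = 0.2612 in⁴.
By symmetry the centroid is at mid-height, ȳ = 5.6 in.
Transfer each piece to the horizontal centroidal axis using Ī + A·d² with d = y − 5.6:
  web: d = 0 in → contributes +58.54 in⁴
  top flange (beyond web): d = 5.15 in → contributes +102.9 in⁴
  bottom flange (beyond web): d = -5.15 in → contributes +102.9 in⁴
Total I = 264.3 in⁴.

I_x ≈ 260 in⁴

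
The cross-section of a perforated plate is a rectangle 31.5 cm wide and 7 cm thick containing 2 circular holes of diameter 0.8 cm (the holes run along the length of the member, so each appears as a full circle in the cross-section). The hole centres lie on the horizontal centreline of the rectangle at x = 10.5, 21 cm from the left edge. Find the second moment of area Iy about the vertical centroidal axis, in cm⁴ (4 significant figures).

Iy ≈ 1.820 × 10⁴ cm⁴

Decompose the section into non-overlapping parts with the origin at the bottom-left of its bounding rectangle.
Plate: 31.5 × 7, A = 220.5 cm², x = 15.75 cm, Ī = 18232.6 cm⁴.
Hole 1 (subtracted): ⌀0.8, A = 0.502655 cm², x = 10.5 cm, Ī = 0.0201062 cm⁴.
Hole 2 (subtracted): ⌀0.8, A = 0.502655 cm², x = 21 cm, Ī = 0.0201062 cm⁴.
By symmetry the centroid is at mid-width, x̄ = 15.75 cm.
Transfer each piece to the vertical centroidal axis using Ī + A·d² with d = x − 15.75:
  plate: d = 0 cm → contributes +18232.6 cm⁴
  hole 1: d = -5.25 cm → contributes −13.8745 cm⁴
  hole 2: d = 5.25 cm → contributes −13.8745 cm⁴
Total I = 18204.8 cm⁴.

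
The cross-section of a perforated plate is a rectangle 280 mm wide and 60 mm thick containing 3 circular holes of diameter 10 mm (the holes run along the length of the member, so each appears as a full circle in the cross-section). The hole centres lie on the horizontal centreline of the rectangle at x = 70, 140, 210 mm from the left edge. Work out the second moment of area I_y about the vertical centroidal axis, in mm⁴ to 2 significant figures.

I_y ≈ 1.1 × 10⁸ mm⁴

Treat the section as a set of non-overlapping primitives; coordinates are from the bounding-box lower-left.
Plate: 280 × 60, A = 16 800 mm², x = 140 mm, Ī = 109 760 000 mm⁴.
Hole 1 (subtracted): ⌀10, A = 78.54 mm², x = 70 mm, Ī = 490.9 mm⁴.
Hole 2 (subtracted): ⌀10, A = 78.54 mm², x = 140 mm, Ī = 490.9 mm⁴.
Hole 3 (subtracted): ⌀10, A = 78.54 mm², x = 210 mm, Ī = 490.9 mm⁴.
By symmetry the centroid is at mid-width, x̄ = 140 mm.
Transfer each piece to the vertical centroidal axis using Ī + A·d² with d = x − 140:
  plate: d = 0 mm → contributes +109 760 000 mm⁴
  hole 1: d = -70 mm → contributes −385 336 mm⁴
  hole 2: d = 0 mm → contributes −490.9 mm⁴
  hole 3: d = 70 mm → contributes −385 336 mm⁴
Total I = 108 988 837 mm⁴.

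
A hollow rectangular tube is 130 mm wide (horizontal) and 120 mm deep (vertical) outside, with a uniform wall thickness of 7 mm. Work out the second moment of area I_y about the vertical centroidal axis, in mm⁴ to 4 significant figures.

Treat the section as a set of non-overlapping primitives; coordinates are from the bounding-box lower-left.
Outer rectangle: 130 × 120, A = 15 600 mm², x = 65 mm, Ī = 21 970 000 mm⁴.
Inner void (subtracted): 116 × 106, A = 12 296 mm², x = 65 mm, Ī = 13 787 915 mm⁴.
By symmetry the centroid is at mid-width, x̄ = 65 mm.
All pieces are centred on the vertical centroidal axis, so I = ΣĪ (holes subtracted) = 8 182 085 mm⁴.

I_y ≈ 8.182 × 10⁶ mm⁴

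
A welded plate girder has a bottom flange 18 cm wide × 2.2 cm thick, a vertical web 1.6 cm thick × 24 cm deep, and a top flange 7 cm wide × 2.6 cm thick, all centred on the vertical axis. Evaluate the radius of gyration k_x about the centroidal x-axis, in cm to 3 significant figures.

Treat the section as a set of non-overlapping primitives; coordinates are from the bounding-box lower-left.
Bottom plate: 18 × 2.2, A = 39.6 cm², y = 1.1 cm, Ī = 15.972 cm⁴.
Web plate: 1.6 × 24, A = 38.4 cm², y = 14.2 cm, Ī = 1843.2 cm⁴.
Top plate: 7 × 2.6, A = 18.2 cm², y = 27.5 cm, Ī = 10.253 cm⁴.
Centroid: ȳ = ΣA·y / ΣA = 11.324 cm.
Transfer each piece to the centroidal x-axis using Ī + A·d² with d = y − 11.324:
  bottom plate: d = -10.224 cm → contributes +4155.1 cm⁴
  web plate: d = 2.8763 cm → contributes +2160.9 cm⁴
  top plate: d = 16.176 cm → contributes +4772.7 cm⁴
Total I = 11 089 cm⁴.
Radius of gyration: k = √(I/A) = √(11 089 / 96.2) = 10.736 cm.

k_x ≈ 10.7 cm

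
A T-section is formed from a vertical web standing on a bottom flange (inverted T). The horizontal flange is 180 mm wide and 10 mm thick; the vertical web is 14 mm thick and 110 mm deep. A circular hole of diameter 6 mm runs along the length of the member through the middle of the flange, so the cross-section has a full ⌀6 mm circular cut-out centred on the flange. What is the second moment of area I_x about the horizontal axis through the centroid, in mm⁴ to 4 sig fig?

Treat the section as a set of non-overlapping primitives; coordinates are from the bounding-box lower-left.
Flange: 180 × 10, A = 1 800 mm², y = 5 mm, Ī = 15 000 mm⁴.
Web: 14 × 110, A = 1 540 mm², y = 65 mm, Ī = 1 552 833 mm⁴.
Hole (subtracted): ⌀6, A = 28.2743 mm², y = 5 mm, Ī = 63.6173 mm⁴.
Centroid: ȳ = ΣA·y / ΣA = 32.9009 mm.
Transfer each piece to the horizontal axis through the centroid using Ī + A·d² with d = y − 32.9009:
  flange: d = -27.9009 mm → contributes +1 416 225 mm⁴
  web: d = 32.0991 mm → contributes +3 139 580 mm⁴
  hole: d = -27.9009 mm → contributes −22 074 mm⁴
Total I = 4 533 730 mm⁴.

I_x ≈ 4.534 × 10⁶ mm⁴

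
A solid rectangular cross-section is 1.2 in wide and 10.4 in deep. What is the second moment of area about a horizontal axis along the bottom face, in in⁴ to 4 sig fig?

I_base ≈ 449.9 in⁴

The section: 1.2 × 10.4, A = 12.48 in², y = 5.2 in, Ī = 112.486 in⁴.
Transfer it to the bottom edge using Ī + A·d² with d = y − 0:
  the section: d = 5.2 in → contributes +449.946 in⁴
Total I = 449.946 in⁴.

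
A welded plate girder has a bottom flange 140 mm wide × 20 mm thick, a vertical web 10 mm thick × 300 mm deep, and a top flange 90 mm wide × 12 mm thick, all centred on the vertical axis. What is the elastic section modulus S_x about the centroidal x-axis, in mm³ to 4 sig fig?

Break the section into simple shapes (no overlaps), measuring from the bottom-left corner of the bounding box.
Bottom plate: 140 × 20, A = 2 800 mm², y = 10 mm, Ī = 93333.3 mm⁴.
Web plate: 10 × 300, A = 3 000 mm², y = 170 mm, Ī = 22 500 000 mm⁴.
Top plate: 90 × 12, A = 1 080 mm², y = 326 mm, Ī = 12 960 mm⁴.
Centroid: ȳ = ΣA·y / ΣA = 129.372 mm.
Transfer each piece to the centroidal x-axis using Ī + A·d² with d = y − 129.372:
  bottom plate: d = -119.372 mm → contributes +39 992 484 mm⁴
  web plate: d = 40.6279 mm → contributes +27 451 880 mm⁴
  top plate: d = 196.628 mm → contributes +41 768 497 mm⁴
Total I = 109 212 861 mm⁴.
Extreme fibre distance c = 202.628 mm; S = I/c = 538 982 mm³.

S_x ≈ 5.390 × 10⁵ mm³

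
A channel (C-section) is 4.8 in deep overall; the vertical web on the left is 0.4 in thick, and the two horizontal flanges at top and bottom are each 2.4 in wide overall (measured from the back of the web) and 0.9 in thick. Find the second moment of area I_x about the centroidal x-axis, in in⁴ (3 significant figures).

Split into non-overlapping primitives; take the origin at the lower-left of the bounding box.
Web: 0.4 × 4.8, A = 1.92 in², y = 2.4 in, Ī = 3.6864 in⁴.
Top flange (beyond web): 2 × 0.9, A = 1.8 in², y = 4.35 in, Ī = 0.1215 in⁴.
Bottom flange (beyond web): 2 × 0.9, A = 1.8 in², y = 0.45 in, Ī = 0.1215 in⁴.
By symmetry the centroid is at mid-height, ȳ = 2.4 in.
Transfer each piece to the centroidal x-axis using Ī + A·d² with d = y − 2.4:
  web: d = 0 in → contributes +3.6864 in⁴
  top flange (beyond web): d = 1.95 in → contributes +6.966 in⁴
  bottom flange (beyond web): d = -1.95 in → contributes +6.966 in⁴
Total I = 17.618 in⁴.

I_x ≈ 17.6 in⁴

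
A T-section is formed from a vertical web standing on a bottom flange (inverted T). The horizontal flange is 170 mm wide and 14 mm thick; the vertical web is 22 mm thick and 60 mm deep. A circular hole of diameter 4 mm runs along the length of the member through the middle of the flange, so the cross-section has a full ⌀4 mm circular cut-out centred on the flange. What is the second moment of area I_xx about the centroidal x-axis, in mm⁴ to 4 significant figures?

Break the section into simple shapes (no overlaps), measuring from the bottom-left corner of the bounding box.
Flange: 170 × 14, A = 2 380 mm², y = 7 mm, Ī = 38873.3 mm⁴.
Web: 22 × 60, A = 1 320 mm², y = 44 mm, Ī = 396 000 mm⁴.
Hole (subtracted): ⌀4, A = 12.5664 mm², y = 7 mm, Ī = 12.5664 mm⁴.
Centroid: ȳ = ΣA·y / ΣA = 20.245 mm.
Transfer each piece to the centroidal x-axis using Ī + A·d² with d = y − 20.245:
  flange: d = -13.245 mm → contributes +456 396 mm⁴
  web: d = 23.755 mm → contributes +1 140 877 mm⁴
  hole: d = -13.245 mm → contributes −2217.08 mm⁴
Total I = 1 595 056 mm⁴.

I_xx ≈ 1.595 × 10⁶ mm⁴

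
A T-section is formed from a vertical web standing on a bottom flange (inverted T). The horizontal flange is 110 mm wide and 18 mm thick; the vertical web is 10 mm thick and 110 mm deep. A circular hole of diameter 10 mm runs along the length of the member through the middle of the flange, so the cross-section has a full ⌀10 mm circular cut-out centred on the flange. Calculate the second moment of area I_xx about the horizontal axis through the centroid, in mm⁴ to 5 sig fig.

I_xx ≈ 4.0165 × 10⁶ mm⁴

Treat the section as a set of non-overlapping primitives; coordinates are from the bounding-box lower-left.
Flange: 110 × 18, A = 1 980 mm², y = 9 mm, Ī = 53 460 mm⁴.
Web: 10 × 110, A = 1 100 mm², y = 73 mm, Ī = 1 109 167 mm⁴.
Hole (subtracted): ⌀10, A = 78.53982 mm², y = 9 mm, Ī = 490.8739 mm⁴.
Centroid: ȳ = ΣA·y / ΣA = 32.45525 mm.
Transfer each piece to the horizontal axis through the centroid using Ī + A·d² with d = y − 32.45525:
  flange: d = -23.45525 mm → contributes +1 142 755 mm⁴
  web: d = 40.54475 mm → contributes +2 917 431 mm⁴
  hole: d = -23.45525 mm → contributes −43699.46 mm⁴
Total I = 4 016 486 mm⁴.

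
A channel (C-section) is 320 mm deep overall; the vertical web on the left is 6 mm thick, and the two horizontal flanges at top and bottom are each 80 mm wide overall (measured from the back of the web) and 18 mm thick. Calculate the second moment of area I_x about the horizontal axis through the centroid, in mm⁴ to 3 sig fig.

Split into non-overlapping primitives; take the origin at the lower-left of the bounding box.
Web: 6 × 320, A = 1 920 mm², y = 160 mm, Ī = 16 384 000 mm⁴.
Top flange (beyond web): 74 × 18, A = 1 332 mm², y = 311 mm, Ī = 35 964 mm⁴.
Bottom flange (beyond web): 74 × 18, A = 1 332 mm², y = 9 mm, Ī = 35 964 mm⁴.
By symmetry the centroid is at mid-height, ȳ = 160 mm.
Transfer each piece to the horizontal axis through the centroid using Ī + A·d² with d = y − 160:
  web: d = 0 mm → contributes +16 384 000 mm⁴
  top flange (beyond web): d = 151 mm → contributes +30 406 896 mm⁴
  bottom flange (beyond web): d = -151 mm → contributes +30 406 896 mm⁴
Total I = 77 197 792 mm⁴.

I_x ≈ 7.72 × 10⁷ mm⁴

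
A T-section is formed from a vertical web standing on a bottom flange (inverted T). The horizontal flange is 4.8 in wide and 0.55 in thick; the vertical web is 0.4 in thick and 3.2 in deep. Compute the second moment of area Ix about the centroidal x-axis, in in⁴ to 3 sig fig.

Ix ≈ 4.19 in⁴

Treat the section as a set of non-overlapping primitives; coordinates are from the bounding-box lower-left.
Flange: 4.8 × 0.55, A = 2.64 in², y = 0.275 in, Ī = 0.06655 in⁴.
Web: 0.4 × 3.2, A = 1.28 in², y = 2.15 in, Ī = 1.0923 in⁴.
Centroid: ȳ = ΣA·y / ΣA = 0.88724 in.
Transfer each piece to the centroidal x-axis using Ī + A·d² with d = y − 0.88724:
  flange: d = -0.61224 in → contributes +1.0561 in⁴
  web: d = 1.2628 in → contributes +3.1333 in⁴
Total I = 4.1894 in⁴.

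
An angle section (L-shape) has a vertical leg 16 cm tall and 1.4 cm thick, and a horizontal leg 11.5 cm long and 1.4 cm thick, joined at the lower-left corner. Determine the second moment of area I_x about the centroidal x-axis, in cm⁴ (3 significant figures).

Split into non-overlapping primitives; take the origin at the lower-left of the bounding box.
Vertical leg: 1.4 × 16, A = 22.4 cm², y = 8 cm, Ī = 477.87 cm⁴.
Horizontal leg (remainder): 10.1 × 1.4, A = 14.14 cm², y = 0.7 cm, Ī = 2.3095 cm⁴.
Centroid: ȳ = ΣA·y / ΣA = 5.1751 cm.
Transfer each piece to the centroidal x-axis using Ī + A·d² with d = y − 5.1751:
  vertical leg: d = 2.8249 cm → contributes +656.62 cm⁴
  horizontal leg (remainder): d = -4.4751 cm → contributes +285.48 cm⁴
Total I = 942.1 cm⁴.

I_x ≈ 942 cm⁴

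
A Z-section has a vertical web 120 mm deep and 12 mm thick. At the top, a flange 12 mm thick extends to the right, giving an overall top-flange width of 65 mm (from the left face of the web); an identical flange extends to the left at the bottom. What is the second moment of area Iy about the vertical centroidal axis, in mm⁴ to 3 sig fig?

Iy ≈ 1.66 × 10⁶ mm⁴

Break the section into simple shapes (no overlaps), measuring from the bottom-left corner of the bounding box.
Web: 12 × 120, A = 1 440 mm², x = 59 mm, Ī = 17 280 mm⁴.
Top flange (beyond web): 53 × 12, A = 636 mm², x = 91.5 mm, Ī = 148 877 mm⁴.
Bottom flange (beyond web): 53 × 12, A = 636 mm², x = 26.5 mm, Ī = 148 877 mm⁴.
Centroid: x̄ = ΣA·x / ΣA = 59 mm.
Transfer each piece to the vertical centroidal axis using Ī + A·d² with d = x − 59:
  web: d = 0 mm → contributes +17 280 mm⁴
  top flange (beyond web): d = 32.5 mm → contributes +820 652 mm⁴
  bottom flange (beyond web): d = -32.5 mm → contributes +820 652 mm⁴
Total I = 1 658 584 mm⁴.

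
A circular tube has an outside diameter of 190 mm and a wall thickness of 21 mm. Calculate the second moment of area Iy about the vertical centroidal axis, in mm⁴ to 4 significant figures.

Split into non-overlapping primitives; take the origin at the lower-left of the bounding box.
Outer circle: ⌀190, A = 28352.9 mm², x = 95 mm, Ī = 63 971 171 mm⁴.
Bore (subtracted): ⌀148, A = 17203.4 mm², x = 95 mm, Ī = 23 551 402 mm⁴.
By symmetry the centroid is at mid-width, x̄ = 95 mm.
All pieces are centred on the vertical centroidal axis, so I = ΣĪ (holes subtracted) = 40 419 770 mm⁴.

Iy ≈ 4.042 × 10⁷ mm⁴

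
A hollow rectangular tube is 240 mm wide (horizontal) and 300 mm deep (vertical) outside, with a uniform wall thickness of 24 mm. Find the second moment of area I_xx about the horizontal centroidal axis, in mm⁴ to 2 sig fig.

I_xx ≈ 2.8 × 10⁸ mm⁴

Treat the section as a set of non-overlapping primitives; coordinates are from the bounding-box lower-left.
Outer rectangle: 240 × 300, A = 72 000 mm², y = 150 mm, Ī = 540 000 000 mm⁴.
Inner void (subtracted): 192 × 252, A = 48 384 mm², y = 150 mm, Ī = 256 048 128 mm⁴.
By symmetry the centroid is at mid-height, ȳ = 150 mm.
All pieces are centred on the horizontal centroidal axis, so I = ΣĪ (holes subtracted) = 283 951 872 mm⁴.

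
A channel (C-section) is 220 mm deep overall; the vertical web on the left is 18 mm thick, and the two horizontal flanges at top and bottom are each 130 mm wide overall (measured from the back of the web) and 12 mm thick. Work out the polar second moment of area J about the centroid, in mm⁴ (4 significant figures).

J ≈ 5.476 × 10⁷ mm⁴

Decompose the section into non-overlapping parts with the origin at the bottom-left of its bounding rectangle.
Web: 18 × 220, A = 3 960 mm², y = 110 mm, Ī = 15 972 000 mm⁴.
Top flange (beyond web): 112 × 12, A = 1 344 mm², y = 214 mm, Ī = 16 128 mm⁴.
Bottom flange (beyond web): 112 × 12, A = 1 344 mm², y = 6 mm, Ī = 16 128 mm⁴.
By symmetry the centroid is at mid-height, ȳ = 110 mm.
Transfer each piece to the centroidal x-axis using Ī + A·d² with d = y − 110:
  web: d = 0 mm → contributes +15 972 000 mm⁴
  top flange (beyond web): d = 104 mm → contributes +14 552 832 mm⁴
  bottom flange (beyond web): d = -104 mm → contributes +14 552 832 mm⁴
Total I = 45 077 664 mm⁴.
For the y-axis: x̄ = 35.2816 mm.
Repeating about the centroidal y-axis gives I_y = 9 681 657 mm⁴.
Polar second moment: J = I_x + I_y = 54 759 321 mm⁴.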